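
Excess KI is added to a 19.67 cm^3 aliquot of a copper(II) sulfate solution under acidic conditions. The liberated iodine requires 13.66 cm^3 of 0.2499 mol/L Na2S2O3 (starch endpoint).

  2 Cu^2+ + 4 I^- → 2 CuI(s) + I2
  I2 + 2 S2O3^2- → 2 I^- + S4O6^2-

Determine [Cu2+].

n(S2O3^2-) = 0.01366 × 0.2499 = 3.414 × 10^-3 mol
n(I2) = n(S2O3^2-)/2 = 1.707 × 10^-3 mol
From the 2:1 ratio, n(Cu2+) in the aliquot = 2/1 × 1.707 × 10^-3 = 3.414 × 10^-3 mol
[Cu2+] = 3.414 × 10^-3 / 0.01967 = 0.1735 mol/L

0.1735 mol/L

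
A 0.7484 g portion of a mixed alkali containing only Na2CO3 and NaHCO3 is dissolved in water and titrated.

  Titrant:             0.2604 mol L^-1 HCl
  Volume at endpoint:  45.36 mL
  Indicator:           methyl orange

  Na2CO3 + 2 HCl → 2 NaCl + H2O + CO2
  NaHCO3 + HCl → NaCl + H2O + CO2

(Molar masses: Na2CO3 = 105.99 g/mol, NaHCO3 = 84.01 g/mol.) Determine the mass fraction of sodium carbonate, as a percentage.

n(HCl) = 0.04536 × 0.2604 = 0.01181 mol
Let x = n(Na2CO3), y = n(NaHCO3).
Titrant: 2x + 1y = 0.01181;  mass: 105.99x + 84.01y = 0.7484
Solving, x = 3.932 × 10^-3 mol, y = 3.948 × 10^-3 mol
mass of Na2CO3 = 3.932 × 10^-3 × 105.99 = 0.4168 g
% Na2CO3 = 0.4168 / 0.7484 × 100 = 55.69 %

55.69 %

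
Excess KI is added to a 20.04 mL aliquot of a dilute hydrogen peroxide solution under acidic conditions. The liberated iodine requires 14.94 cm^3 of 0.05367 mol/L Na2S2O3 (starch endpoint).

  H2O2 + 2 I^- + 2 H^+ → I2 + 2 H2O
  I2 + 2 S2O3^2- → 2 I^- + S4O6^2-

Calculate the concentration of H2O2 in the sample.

0.02001 mol/L

n(S2O3^2-) = 0.01494 × 0.05367 = 8.018 × 10^-4 mol
n(I2) = n(S2O3^2-)/2 = 4.009 × 10^-4 mol
n(H2O2) in the aliquot = 4.009 × 10^-4 mol (1:1 ratio)
[H2O2] = 4.009 × 10^-4 / 0.02004 = 0.02001 mol/L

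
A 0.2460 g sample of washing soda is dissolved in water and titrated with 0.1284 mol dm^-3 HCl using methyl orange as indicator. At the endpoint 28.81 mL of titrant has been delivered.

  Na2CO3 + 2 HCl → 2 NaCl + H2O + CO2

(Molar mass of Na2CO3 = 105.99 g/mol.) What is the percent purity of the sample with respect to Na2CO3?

79.69 %

n(HCl) = 0.02881 L × 0.1284 mol/L = 3.699 × 10^-3 mol
From the 1:2 ratio, n(Na2CO3) = 1/2 × 3.699 × 10^-3 = 1.850 × 10^-3 mol
mass of Na2CO3 = 1.850 × 10^-3 × 105.99 g/mol = 0.1960 g
% Na2CO3 = 0.1960 / 0.2460 × 100 = 79.69 %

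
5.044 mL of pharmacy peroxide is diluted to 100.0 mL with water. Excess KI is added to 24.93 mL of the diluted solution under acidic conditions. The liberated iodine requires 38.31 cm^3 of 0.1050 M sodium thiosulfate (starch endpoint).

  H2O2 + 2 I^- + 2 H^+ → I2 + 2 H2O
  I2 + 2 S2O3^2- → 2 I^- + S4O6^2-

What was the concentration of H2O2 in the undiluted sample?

1.599 M

n(S2O3^2-) = 0.03831 × 0.1050 = 4.023 × 10^-3 mol
n(I2) = n(S2O3^2-)/2 = 2.011 × 10^-3 mol
n(H2O2) in the aliquot = 2.011 × 10^-3 mol (1:1 ratio)
[H2O2]_dilute = 2.011 × 10^-3 / 0.02493 = 0.08068 mol/L
[H2O2]_original = 0.08068 × 100.0/5.044 = 1.599 mol/L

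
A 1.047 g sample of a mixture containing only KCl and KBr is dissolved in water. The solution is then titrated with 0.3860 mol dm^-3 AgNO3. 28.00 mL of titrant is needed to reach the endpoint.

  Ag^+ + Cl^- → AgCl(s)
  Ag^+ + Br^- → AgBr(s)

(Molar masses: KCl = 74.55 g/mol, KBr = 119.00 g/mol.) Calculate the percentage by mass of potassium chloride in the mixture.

38.31 %

n(AgNO3) = 0.02800 × 0.3860 = 0.01081 mol
Let x = n(KCl), y = n(KBr).
Titrant: 1x + 1y = 0.01081;  mass: 74.55x + 119.00y = 1.047
Solving, x = 5.380 × 10^-3 mol, y = 5.428 × 10^-3 mol
mass of KCl = 5.380 × 10^-3 × 74.55 = 0.4011 g
% KCl = 0.4011 / 1.047 × 100 = 38.31 %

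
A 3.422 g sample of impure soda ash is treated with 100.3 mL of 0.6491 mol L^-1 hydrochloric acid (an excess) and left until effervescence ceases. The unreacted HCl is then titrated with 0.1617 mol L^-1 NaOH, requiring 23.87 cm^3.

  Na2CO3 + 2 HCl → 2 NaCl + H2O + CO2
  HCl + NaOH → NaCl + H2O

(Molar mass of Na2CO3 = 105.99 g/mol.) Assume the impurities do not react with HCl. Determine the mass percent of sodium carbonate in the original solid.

94.85 %

n(HCl) added = 0.1003 × 0.6491 = 0.06510 mol
n(NaOH) used in back-titration = 0.02387 × 0.1617 = 3.860 × 10^-3 mol
n(HCl) left over = 3.860 × 10^-3 mol (1:1 ratio)
n(HCl) consumed by analyte = 0.06510 − 3.860 × 10^-3 = 0.06124 mol
From the 1:2 ratio, n(Na2CO3) = 1/2 × 0.06124 = 0.03062 mol
mass of Na2CO3 = 0.03062 × 105.99 = 3.246 g
% Na2CO3 = 3.246 / 3.422 × 100 = 94.85 %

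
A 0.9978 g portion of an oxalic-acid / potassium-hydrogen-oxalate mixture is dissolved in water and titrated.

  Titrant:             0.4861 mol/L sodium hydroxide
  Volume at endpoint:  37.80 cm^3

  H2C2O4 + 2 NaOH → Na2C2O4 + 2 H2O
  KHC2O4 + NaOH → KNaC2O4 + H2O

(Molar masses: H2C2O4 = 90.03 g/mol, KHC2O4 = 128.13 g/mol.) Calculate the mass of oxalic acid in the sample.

0.7347 g

n(NaOH) = 0.03780 × 0.4861 = 0.01837 mol
Let x = n(H2C2O4), y = n(KHC2O4).
Titrant: 2x + 1y = 0.01837;  mass: 90.03x + 128.13y = 0.9978
Solving, x = 8.161 × 10^-3 mol, y = 2.053 × 10^-3 mol
mass of H2C2O4 = 8.161 × 10^-3 × 90.03 = 0.7347 g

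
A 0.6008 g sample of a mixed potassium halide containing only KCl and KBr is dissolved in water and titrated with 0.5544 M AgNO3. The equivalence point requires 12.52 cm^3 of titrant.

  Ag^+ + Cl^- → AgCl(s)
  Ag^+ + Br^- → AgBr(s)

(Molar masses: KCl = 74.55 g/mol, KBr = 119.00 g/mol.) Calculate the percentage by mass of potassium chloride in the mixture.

62.86 %

n(AgNO3) = 0.01252 × 0.5544 = 6.941 × 10^-3 mol
Let x = n(KCl), y = n(KBr).
Titrant: 1x + 1y = 6.941 × 10^-3;  mass: 74.55x + 119.00y = 0.6008
Solving, x = 5.066 × 10^-3 mol, y = 1.875 × 10^-3 mol
mass of KCl = 5.066 × 10^-3 × 74.55 = 0.3777 g
% KCl = 0.3777 / 0.6008 × 100 = 62.86 %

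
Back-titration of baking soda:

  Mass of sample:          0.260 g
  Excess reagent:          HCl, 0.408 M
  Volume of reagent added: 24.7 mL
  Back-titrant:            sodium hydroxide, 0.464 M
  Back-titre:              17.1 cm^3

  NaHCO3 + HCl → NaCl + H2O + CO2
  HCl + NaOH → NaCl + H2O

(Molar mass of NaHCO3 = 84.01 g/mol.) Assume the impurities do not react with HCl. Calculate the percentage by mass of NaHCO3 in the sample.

69.3 %

n(HCl) added = 0.0247 × 0.408 = 0.0101 mol
n(NaOH) used in back-titration = 0.0171 × 0.464 = 7.93 × 10^-3 mol
n(HCl) left over = 7.93 × 10^-3 mol (1:1 ratio)
n(HCl) consumed by analyte = 0.0101 − 7.93 × 10^-3 = 2.14 × 10^-3 mol
n(NaHCO3) = 2.14 × 10^-3 mol (1:1 ratio)
mass of NaHCO3 = 2.14 × 10^-3 × 84.01 = 0.180 g
% NaHCO3 = 0.180 / 0.260 × 100 = 69.3 %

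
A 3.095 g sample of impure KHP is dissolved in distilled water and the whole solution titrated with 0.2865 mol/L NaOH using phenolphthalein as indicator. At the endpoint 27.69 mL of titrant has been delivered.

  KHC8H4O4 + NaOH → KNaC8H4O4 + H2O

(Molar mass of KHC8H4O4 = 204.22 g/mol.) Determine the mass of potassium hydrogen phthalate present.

1.620 g

n(NaOH) = 0.02769 L × 0.2865 mol/L = 7.933 × 10^-3 mol
n(KHC8H4O4) = 7.933 × 10^-3 mol (1:1 ratio)
mass of KHC8H4O4 = 7.933 × 10^-3 × 204.22 g/mol = 1.620 g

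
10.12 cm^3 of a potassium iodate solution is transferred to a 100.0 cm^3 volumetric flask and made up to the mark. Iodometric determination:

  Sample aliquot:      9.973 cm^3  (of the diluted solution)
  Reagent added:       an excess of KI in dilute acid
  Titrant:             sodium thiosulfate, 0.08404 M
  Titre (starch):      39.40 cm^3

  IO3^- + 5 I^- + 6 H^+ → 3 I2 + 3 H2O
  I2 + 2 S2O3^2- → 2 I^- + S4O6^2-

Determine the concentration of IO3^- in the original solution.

0.5468 M

n(S2O3^2-) = 0.03940 × 0.08404 = 3.311 × 10^-3 mol
n(I2) = n(S2O3^2-)/2 = 1.656 × 10^-3 mol
From the 1:3 ratio, n(IO3^-) in the aliquot = 1/3 × 1.656 × 10^-3 = 5.519 × 10^-4 mol
[IO3^-]_dilute = 5.519 × 10^-4 / 0.009973 = 0.05534 mol/L
[IO3^-]_original = 0.05534 × 100.0/10.12 = 0.5468 mol/L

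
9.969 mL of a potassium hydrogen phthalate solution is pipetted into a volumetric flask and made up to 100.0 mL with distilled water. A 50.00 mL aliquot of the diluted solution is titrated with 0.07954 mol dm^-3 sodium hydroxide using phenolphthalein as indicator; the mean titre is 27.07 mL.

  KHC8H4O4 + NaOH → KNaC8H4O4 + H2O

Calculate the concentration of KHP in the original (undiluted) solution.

n(NaOH) = 0.02707 × 0.07954 = 2.153 × 10^-3 mol
n(KHC8H4O4) in the aliquot = 2.153 × 10^-3 mol (1:1 ratio)
[KHC8H4O4]_dilute = 2.153 × 10^-3 / 0.05000 = 0.04306 mol/L
Dilution factor = 100.0 / 9.969 = 10.03
[KHC8H4O4]_stock = 0.04306 × 10.03 = 0.4320 mol/L

0.4320 mol/L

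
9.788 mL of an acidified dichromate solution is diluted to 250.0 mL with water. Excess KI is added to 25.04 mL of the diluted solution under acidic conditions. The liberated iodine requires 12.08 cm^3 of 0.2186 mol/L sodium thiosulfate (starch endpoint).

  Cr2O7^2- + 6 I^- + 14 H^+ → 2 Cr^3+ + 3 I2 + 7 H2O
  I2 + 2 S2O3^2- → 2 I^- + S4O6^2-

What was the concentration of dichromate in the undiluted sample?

0.4489 mol/L

n(S2O3^2-) = 0.01208 × 0.2186 = 2.641 × 10^-3 mol
n(I2) = n(S2O3^2-)/2 = 1.320 × 10^-3 mol
From the 1:3 ratio, n(Cr2O7^2-) in the aliquot = 1/3 × 1.320 × 10^-3 = 4.401 × 10^-4 mol
[Cr2O7^2-]_dilute = 4.401 × 10^-4 / 0.02504 = 0.01758 mol/L
[Cr2O7^2-]_original = 0.01758 × 250.0/9.788 = 0.4489 mol/L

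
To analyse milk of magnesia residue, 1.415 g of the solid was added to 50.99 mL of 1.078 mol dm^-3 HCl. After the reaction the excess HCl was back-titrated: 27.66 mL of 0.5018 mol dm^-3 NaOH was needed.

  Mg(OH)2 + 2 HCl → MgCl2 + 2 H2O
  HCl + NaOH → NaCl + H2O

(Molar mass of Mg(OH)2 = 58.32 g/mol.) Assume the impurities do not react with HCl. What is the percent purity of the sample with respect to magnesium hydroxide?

84.67 %

n(HCl) added = 0.05099 × 1.078 = 0.05497 mol
n(NaOH) used in back-titration = 0.02766 × 0.5018 = 0.01388 mol
n(HCl) left over = 0.01388 mol (1:1 ratio)
n(HCl) consumed by analyte = 0.05497 − 0.01388 = 0.04109 mol
From the 1:2 ratio, n(Mg(OH)2) = 1/2 × 0.04109 = 0.02054 mol
mass of Mg(OH)2 = 0.02054 × 58.32 = 1.198 g
% Mg(OH)2 = 1.198 / 1.415 × 100 = 84.67 %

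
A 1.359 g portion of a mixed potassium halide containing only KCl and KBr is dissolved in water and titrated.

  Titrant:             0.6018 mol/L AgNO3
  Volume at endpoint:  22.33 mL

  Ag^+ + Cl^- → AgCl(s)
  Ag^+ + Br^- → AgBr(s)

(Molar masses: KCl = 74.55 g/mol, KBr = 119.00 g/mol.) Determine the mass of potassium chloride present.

n(AgNO3) = 0.02233 × 0.6018 = 0.01344 mol
Let x = n(KCl), y = n(KBr).
Titrant: 1x + 1y = 0.01344;  mass: 74.55x + 119.00y = 1.359
Solving, x = 5.403 × 10^-3 mol, y = 8.036 × 10^-3 mol
mass of KCl = 5.403 × 10^-3 × 74.55 = 0.4028 g

0.4028 g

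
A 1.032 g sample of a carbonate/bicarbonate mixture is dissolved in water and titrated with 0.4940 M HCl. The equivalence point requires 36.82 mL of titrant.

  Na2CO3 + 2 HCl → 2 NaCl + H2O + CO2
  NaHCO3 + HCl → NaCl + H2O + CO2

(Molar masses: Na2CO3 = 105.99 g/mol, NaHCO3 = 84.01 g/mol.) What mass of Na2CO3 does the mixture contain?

0.8476 g

n(HCl) = 0.03682 × 0.4940 = 0.01819 mol
Let x = n(Na2CO3), y = n(NaHCO3).
Titrant: 2x + 1y = 0.01819;  mass: 105.99x + 84.01y = 1.032
Solving, x = 7.997 × 10^-3 mol, y = 2.195 × 10^-3 mol
mass of Na2CO3 = 7.997 × 10^-3 × 105.99 = 0.8476 g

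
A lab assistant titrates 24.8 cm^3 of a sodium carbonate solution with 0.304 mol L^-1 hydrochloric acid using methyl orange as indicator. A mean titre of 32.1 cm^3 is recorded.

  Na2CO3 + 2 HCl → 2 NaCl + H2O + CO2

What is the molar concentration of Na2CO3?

0.197 mol/L

n(HCl) = 0.0321 L × 0.304 mol/L = 9.76 × 10^-3 mol
From the 1:2 mole ratio, n(Na2CO3) = 1/2 × 9.76 × 10^-3 = 4.88 × 10^-3 mol
[Na2CO3] = 4.88 × 10^-3 mol / 0.0248 L = 0.197 mol/L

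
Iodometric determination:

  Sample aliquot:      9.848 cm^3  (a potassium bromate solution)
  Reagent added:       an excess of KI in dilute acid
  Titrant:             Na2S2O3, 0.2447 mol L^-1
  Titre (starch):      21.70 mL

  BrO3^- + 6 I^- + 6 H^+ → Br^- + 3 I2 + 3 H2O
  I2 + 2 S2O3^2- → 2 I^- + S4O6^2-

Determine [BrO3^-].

n(S2O3^2-) = 0.02170 × 0.2447 = 5.310 × 10^-3 mol
n(I2) = n(S2O3^2-)/2 = 2.655 × 10^-3 mol
From the 1:3 ratio, n(BrO3^-) in the aliquot = 1/3 × 2.655 × 10^-3 = 8.850 × 10^-4 mol
[BrO3^-] = 8.850 × 10^-4 / 0.009848 = 0.08987 mol/L

0.08987 mol/L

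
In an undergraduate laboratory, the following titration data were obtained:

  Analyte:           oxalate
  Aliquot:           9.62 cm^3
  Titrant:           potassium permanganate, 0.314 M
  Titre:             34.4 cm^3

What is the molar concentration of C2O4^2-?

2.81 M

2 MnO4^- + 5 C2O4^2- + 16 H^+ → 2 Mn^2+ + 10 CO2 + 8 H2O
n(KMnO4) = 0.0344 L × 0.314 mol/L = 0.0108 mol
From the 5:2 mole ratio, n(C2O4^2-) = 5/2 × 0.0108 = 0.0270 mol
[C2O4^2-] = 0.0270 mol / 0.00962 L = 2.81 mol/L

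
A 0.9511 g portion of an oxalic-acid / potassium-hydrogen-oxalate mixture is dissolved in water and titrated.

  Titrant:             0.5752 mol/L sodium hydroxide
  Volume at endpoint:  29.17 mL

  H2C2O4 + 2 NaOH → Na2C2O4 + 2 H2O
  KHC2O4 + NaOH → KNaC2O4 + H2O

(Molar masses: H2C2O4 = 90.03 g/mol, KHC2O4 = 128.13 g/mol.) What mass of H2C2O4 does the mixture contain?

0.6492 g

n(NaOH) = 0.02917 × 0.5752 = 0.01678 mol
Let x = n(H2C2O4), y = n(KHC2O4).
Titrant: 2x + 1y = 0.01678;  mass: 90.03x + 128.13y = 0.9511
Solving, x = 7.211 × 10^-3 mol, y = 2.356 × 10^-3 mol
mass of H2C2O4 = 7.211 × 10^-3 × 90.03 = 0.6492 g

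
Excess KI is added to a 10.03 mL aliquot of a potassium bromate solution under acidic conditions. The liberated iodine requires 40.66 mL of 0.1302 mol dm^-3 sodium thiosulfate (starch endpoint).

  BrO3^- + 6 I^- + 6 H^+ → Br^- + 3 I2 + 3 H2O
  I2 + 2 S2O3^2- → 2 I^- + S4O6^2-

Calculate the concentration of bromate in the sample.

0.08797 mol/L

n(S2O3^2-) = 0.04066 × 0.1302 = 5.294 × 10^-3 mol
n(I2) = n(S2O3^2-)/2 = 2.647 × 10^-3 mol
From the 1:3 ratio, n(BrO3^-) in the aliquot = 1/3 × 2.647 × 10^-3 = 8.823 × 10^-4 mol
[BrO3^-] = 8.823 × 10^-4 / 0.01003 = 0.08797 mol/L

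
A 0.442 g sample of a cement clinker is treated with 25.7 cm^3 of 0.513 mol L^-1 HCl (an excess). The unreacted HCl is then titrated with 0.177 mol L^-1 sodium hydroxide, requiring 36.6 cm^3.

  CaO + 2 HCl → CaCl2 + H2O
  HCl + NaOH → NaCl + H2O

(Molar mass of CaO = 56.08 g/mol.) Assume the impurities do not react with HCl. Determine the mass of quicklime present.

0.188 g

n(HCl) added = 0.0257 × 0.513 = 0.0132 mol
n(NaOH) used in back-titration = 0.0366 × 0.177 = 6.48 × 10^-3 mol
n(HCl) left over = 6.48 × 10^-3 mol (1:1 ratio)
n(HCl) consumed by analyte = 0.0132 − 6.48 × 10^-3 = 6.71 × 10^-3 mol
From the 1:2 ratio, n(CaO) = 1/2 × 6.71 × 10^-3 = 3.35 × 10^-3 mol
mass of CaO = 3.35 × 10^-3 × 56.08 = 0.188 g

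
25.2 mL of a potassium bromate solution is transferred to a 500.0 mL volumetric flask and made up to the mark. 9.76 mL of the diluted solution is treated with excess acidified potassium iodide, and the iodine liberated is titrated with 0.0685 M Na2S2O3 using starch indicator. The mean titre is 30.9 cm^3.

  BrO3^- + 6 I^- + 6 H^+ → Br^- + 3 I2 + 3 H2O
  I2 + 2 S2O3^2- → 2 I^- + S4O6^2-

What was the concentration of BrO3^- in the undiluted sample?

n(S2O3^2-) = 0.0309 × 0.0685 = 2.12 × 10^-3 mol
n(I2) = n(S2O3^2-)/2 = 1.06 × 10^-3 mol
From the 1:3 ratio, n(BrO3^-) in the aliquot = 1/3 × 1.06 × 10^-3 = 3.53 × 10^-4 mol
[BrO3^-]_dilute = 3.53 × 10^-4 / 0.00976 = 0.0361 mol/L
[BrO3^-]_original = 0.0361 × 500.0/25.2 = 0.717 mol/L

0.717 M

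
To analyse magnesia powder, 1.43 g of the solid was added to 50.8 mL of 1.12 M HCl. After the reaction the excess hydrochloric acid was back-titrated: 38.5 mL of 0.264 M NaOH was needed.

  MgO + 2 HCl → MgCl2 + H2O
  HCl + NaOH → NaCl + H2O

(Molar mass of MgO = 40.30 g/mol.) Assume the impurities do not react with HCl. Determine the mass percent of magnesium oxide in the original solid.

65.8 %

n(HCl) added = 0.0508 × 1.12 = 0.0569 mol
n(NaOH) used in back-titration = 0.0385 × 0.264 = 0.0102 mol
n(HCl) left over = 0.0102 mol (1:1 ratio)
n(HCl) consumed by analyte = 0.0569 − 0.0102 = 0.0467 mol
From the 1:2 ratio, n(MgO) = 1/2 × 0.0467 = 0.0234 mol
mass of MgO = 0.0234 × 40.30 = 0.942 g
% MgO = 0.942 / 1.43 × 100 = 65.8 %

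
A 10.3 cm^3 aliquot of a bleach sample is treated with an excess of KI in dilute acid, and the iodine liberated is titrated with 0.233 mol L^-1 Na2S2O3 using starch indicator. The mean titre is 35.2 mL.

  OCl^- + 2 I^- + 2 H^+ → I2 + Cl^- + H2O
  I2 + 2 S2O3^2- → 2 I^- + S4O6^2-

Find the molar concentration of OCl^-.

n(S2O3^2-) = 0.0352 × 0.233 = 8.20 × 10^-3 mol
n(I2) = n(S2O3^2-)/2 = 4.10 × 10^-3 mol
n(OCl^-) in the aliquot = 4.10 × 10^-3 mol (1:1 ratio)
[OCl^-] = 4.10 × 10^-3 / 0.0103 = 0.398 mol/L

0.398 mol/L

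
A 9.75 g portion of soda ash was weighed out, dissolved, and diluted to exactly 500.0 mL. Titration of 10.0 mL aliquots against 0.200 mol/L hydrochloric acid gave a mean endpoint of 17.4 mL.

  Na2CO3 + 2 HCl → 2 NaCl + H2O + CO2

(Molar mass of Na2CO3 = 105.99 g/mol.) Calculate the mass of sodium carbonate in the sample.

9.22 g

n(HCl) per titration = 0.0174 × 0.200 = 3.48 × 10^-3 mol
From the 1:2 ratio, n(Na2CO3) in each aliquot = 1/2 × 3.48 × 10^-3 = 1.74 × 10^-3 mol
n(Na2CO3) in the whole flask = 1.74 × 10^-3 × 500.0/10.0 = 0.0870 mol
mass of Na2CO3 = 0.0870 × 105.99 = 9.22 g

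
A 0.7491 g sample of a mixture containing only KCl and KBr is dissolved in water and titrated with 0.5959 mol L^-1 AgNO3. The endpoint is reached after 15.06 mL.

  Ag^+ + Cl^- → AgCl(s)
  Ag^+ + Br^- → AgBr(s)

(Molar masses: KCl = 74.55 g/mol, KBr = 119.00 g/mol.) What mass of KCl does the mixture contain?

n(AgNO3) = 0.01506 × 0.5959 = 8.974 × 10^-3 mol
Let x = n(KCl), y = n(KBr).
Titrant: 1x + 1y = 8.974 × 10^-3;  mass: 74.55x + 119.00y = 0.7491
Solving, x = 7.173 × 10^-3 mol, y = 1.801 × 10^-3 mol
mass of KCl = 7.173 × 10^-3 × 74.55 = 0.5347 g

0.5347 g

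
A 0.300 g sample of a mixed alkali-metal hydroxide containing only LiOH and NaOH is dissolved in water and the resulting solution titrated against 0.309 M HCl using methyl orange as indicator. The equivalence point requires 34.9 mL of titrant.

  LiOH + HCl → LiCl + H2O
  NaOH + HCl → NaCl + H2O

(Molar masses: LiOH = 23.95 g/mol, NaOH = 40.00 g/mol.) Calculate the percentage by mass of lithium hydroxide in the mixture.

65.3 %

n(HCl) = 0.0349 × 0.309 = 0.0108 mol
Let x = n(LiOH), y = n(NaOH).
Titrant: 1x + 1y = 0.0108;  mass: 23.95x + 40.00y = 0.300
Solving, x = 8.18 × 10^-3 mol, y = 2.60 × 10^-3 mol
mass of LiOH = 8.18 × 10^-3 × 23.95 = 0.196 g
% LiOH = 0.196 / 0.300 × 100 = 65.3 %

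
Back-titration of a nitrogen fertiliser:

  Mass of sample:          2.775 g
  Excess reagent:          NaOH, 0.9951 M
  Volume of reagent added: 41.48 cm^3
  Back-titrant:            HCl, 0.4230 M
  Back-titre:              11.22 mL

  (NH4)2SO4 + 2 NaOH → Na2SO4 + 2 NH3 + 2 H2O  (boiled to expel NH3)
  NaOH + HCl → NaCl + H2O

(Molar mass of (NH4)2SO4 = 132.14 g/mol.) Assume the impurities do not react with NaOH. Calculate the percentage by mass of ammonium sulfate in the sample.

n(NaOH) added = 0.04148 × 0.9951 = 0.04128 mol
n(HCl) used in back-titration = 0.01122 × 0.4230 = 4.746 × 10^-3 mol
n(NaOH) left over = 4.746 × 10^-3 mol (1:1 ratio)
n(NaOH) consumed by analyte = 0.04128 − 4.746 × 10^-3 = 0.03653 mol
From the 1:2 ratio, n((NH4)2SO4) = 1/2 × 0.03653 = 0.01827 mol
mass of (NH4)2SO4 = 0.01827 × 132.14 = 2.414 g
% (NH4)2SO4 = 2.414 / 2.775 × 100 = 86.98 %

86.98 %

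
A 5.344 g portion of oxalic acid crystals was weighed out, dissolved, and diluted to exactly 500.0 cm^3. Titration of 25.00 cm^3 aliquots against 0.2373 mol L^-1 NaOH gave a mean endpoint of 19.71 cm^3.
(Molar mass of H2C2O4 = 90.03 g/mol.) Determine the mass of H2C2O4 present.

H2C2O4 + 2 NaOH → Na2C2O4 + 2 H2O
n(NaOH) per titration = 0.01971 × 0.2373 = 4.677 × 10^-3 mol
From the 1:2 ratio, n(H2C2O4) in each aliquot = 1/2 × 4.677 × 10^-3 = 2.339 × 10^-3 mol
n(H2C2O4) in the whole flask = 2.339 × 10^-3 × 500.0/25.00 = 0.04677 mol
mass of H2C2O4 = 0.04677 × 90.03 = 4.211 g

4.211 g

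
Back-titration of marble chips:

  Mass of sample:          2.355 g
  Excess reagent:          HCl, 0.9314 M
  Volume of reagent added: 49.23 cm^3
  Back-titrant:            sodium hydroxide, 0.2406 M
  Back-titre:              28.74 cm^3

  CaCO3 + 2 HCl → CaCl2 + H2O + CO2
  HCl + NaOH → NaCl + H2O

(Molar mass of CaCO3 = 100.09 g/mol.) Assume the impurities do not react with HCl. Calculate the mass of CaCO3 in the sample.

1.949 g

n(HCl) added = 0.04923 × 0.9314 = 0.04585 mol
n(NaOH) used in back-titration = 0.02874 × 0.2406 = 6.915 × 10^-3 mol
n(HCl) left over = 6.915 × 10^-3 mol (1:1 ratio)
n(HCl) consumed by analyte = 0.04585 − 6.915 × 10^-3 = 0.03894 mol
From the 1:2 ratio, n(CaCO3) = 1/2 × 0.03894 = 0.01947 mol
mass of CaCO3 = 0.01947 × 100.09 = 1.949 g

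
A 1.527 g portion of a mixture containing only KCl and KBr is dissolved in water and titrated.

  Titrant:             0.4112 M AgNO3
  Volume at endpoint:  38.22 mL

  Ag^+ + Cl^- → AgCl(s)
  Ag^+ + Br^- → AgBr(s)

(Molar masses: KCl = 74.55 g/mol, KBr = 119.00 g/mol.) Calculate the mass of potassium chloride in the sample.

n(AgNO3) = 0.03822 × 0.4112 = 0.01572 mol
Let x = n(KCl), y = n(KBr).
Titrant: 1x + 1y = 0.01572;  mass: 74.55x + 119.00y = 1.527
Solving, x = 7.721 × 10^-3 mol, y = 7.995 × 10^-3 mol
mass of KCl = 7.721 × 10^-3 × 74.55 = 0.5756 g

0.5756 g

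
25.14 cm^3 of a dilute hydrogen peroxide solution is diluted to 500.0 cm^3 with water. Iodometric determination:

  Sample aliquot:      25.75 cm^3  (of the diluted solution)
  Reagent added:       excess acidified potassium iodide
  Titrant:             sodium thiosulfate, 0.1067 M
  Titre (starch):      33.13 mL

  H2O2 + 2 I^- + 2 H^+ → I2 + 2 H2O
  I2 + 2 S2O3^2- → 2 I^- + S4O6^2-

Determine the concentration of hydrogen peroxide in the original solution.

1.365 M

n(S2O3^2-) = 0.03313 × 0.1067 = 3.535 × 10^-3 mol
n(I2) = n(S2O3^2-)/2 = 1.767 × 10^-3 mol
n(H2O2) in the aliquot = 1.767 × 10^-3 mol (1:1 ratio)
[H2O2]_dilute = 1.767 × 10^-3 / 0.02575 = 0.06864 mol/L
[H2O2]_original = 0.06864 × 500.0/25.14 = 1.365 mol/L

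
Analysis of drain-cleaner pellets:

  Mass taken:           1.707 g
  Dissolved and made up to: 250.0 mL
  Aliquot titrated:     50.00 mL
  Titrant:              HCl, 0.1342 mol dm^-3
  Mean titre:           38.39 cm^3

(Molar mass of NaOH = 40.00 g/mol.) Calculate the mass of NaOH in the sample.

NaOH + HCl → NaCl + H2O
n(HCl) per titration = 0.03839 × 0.1342 = 5.152 × 10^-3 mol
n(NaOH) in each aliquot = 5.152 × 10^-3 mol (1:1 ratio)
n(NaOH) in the whole flask = 5.152 × 10^-3 × 250.0/50.00 = 0.02576 mol
mass of NaOH = 0.02576 × 40.00 = 1.030 g

1.030 g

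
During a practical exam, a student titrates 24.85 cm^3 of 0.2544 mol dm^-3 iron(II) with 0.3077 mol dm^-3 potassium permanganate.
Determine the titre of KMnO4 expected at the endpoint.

MnO4^- + 5 Fe^2+ + 8 H^+ → Mn^2+ + 5 Fe^3+ + 4 H2O
n(Fe2+) = 0.02485 L × 0.2544 mol/L = 6.322 × 10^-3 mol
From the 1:5 stoichiometry, n(KMnO4) = 1/5 × 6.322 × 10^-3 = 1.264 × 10^-3 mol
V(KMnO4) = 1.264 × 10^-3 mol / 0.3077 mol/L = 0.004109 L = 4.109 mL

4.109 mL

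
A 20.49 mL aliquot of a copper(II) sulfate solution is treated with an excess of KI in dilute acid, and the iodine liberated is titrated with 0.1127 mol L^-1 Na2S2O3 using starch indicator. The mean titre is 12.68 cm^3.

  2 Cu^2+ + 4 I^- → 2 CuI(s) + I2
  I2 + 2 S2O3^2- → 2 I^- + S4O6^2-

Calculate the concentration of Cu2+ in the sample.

0.06974 mol/L

n(S2O3^2-) = 0.01268 × 0.1127 = 1.429 × 10^-3 mol
n(I2) = n(S2O3^2-)/2 = 7.145 × 10^-4 mol
From the 2:1 ratio, n(Cu2+) in the aliquot = 2/1 × 7.145 × 10^-4 = 1.429 × 10^-3 mol
[Cu2+] = 1.429 × 10^-3 / 0.02049 = 0.06974 mol/L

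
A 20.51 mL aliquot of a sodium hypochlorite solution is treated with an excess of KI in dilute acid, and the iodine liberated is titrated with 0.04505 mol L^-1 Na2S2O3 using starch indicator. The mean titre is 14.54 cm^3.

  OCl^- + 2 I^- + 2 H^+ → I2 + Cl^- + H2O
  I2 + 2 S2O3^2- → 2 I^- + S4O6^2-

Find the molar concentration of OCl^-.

n(S2O3^2-) = 0.01454 × 0.04505 = 6.550 × 10^-4 mol
n(I2) = n(S2O3^2-)/2 = 3.275 × 10^-4 mol
n(OCl^-) in the aliquot = 3.275 × 10^-4 mol (1:1 ratio)
[OCl^-] = 3.275 × 10^-4 / 0.02051 = 0.01597 mol/L

0.01597 mol/L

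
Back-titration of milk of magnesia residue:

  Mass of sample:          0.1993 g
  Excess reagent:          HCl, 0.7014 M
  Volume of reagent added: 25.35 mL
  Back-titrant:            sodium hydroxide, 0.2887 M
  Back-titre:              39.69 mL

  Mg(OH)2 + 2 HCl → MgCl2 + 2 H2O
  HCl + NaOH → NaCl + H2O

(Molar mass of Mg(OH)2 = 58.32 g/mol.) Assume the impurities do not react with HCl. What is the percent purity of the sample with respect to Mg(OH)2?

92.50 %

n(HCl) added = 0.02535 × 0.7014 = 0.01778 mol
n(NaOH) used in back-titration = 0.03969 × 0.2887 = 0.01146 mol
n(HCl) left over = 0.01146 mol (1:1 ratio)
n(HCl) consumed by analyte = 0.01778 − 0.01146 = 6.322 × 10^-3 mol
From the 1:2 ratio, n(Mg(OH)2) = 1/2 × 6.322 × 10^-3 = 3.161 × 10^-3 mol
mass of Mg(OH)2 = 3.161 × 10^-3 × 58.32 = 0.1843 g
% Mg(OH)2 = 0.1843 / 0.1993 × 100 = 92.50 %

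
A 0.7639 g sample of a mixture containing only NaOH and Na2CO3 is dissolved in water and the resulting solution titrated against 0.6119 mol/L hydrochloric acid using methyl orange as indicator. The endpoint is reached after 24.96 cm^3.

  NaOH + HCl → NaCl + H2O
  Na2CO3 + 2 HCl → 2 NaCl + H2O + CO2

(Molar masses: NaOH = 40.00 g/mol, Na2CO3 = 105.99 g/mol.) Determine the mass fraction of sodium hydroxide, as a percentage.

n(HCl) = 0.02496 × 0.6119 = 0.01527 mol
Let x = n(NaOH), y = n(Na2CO3).
Titrant: 1x + 2y = 0.01527;  mass: 40.00x + 105.99y = 0.7639
Solving, x = 3.501 × 10^-3 mol, y = 5.886 × 10^-3 mol
mass of NaOH = 3.501 × 10^-3 × 40.00 = 0.1400 g
% NaOH = 0.1400 / 0.7639 × 100 = 18.33 %

18.33 %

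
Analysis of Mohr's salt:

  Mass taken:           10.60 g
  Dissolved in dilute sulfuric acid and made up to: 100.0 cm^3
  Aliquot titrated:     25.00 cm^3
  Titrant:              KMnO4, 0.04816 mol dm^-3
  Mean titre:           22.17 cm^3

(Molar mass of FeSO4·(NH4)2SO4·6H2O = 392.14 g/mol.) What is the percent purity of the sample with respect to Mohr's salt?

MnO4^- + 5 Fe^2+ + 8 H^+ → Mn^2+ + 5 Fe^3+ + 4 H2O
n(KMnO4) per titration = 0.02217 × 0.04816 = 1.068 × 10^-3 mol
From the 5:1 ratio, n(FeSO4·(NH4)2SO4·6H2O) in each aliquot = 5/1 × 1.068 × 10^-3 = 5.339 × 10^-3 mol
n(FeSO4·(NH4)2SO4·6H2O) in the whole flask = 5.339 × 10^-3 × 100.0/25.00 = 0.02135 mol
mass of FeSO4·(NH4)2SO4·6H2O = 0.02135 × 392.14 = 8.374 g
% FeSO4·(NH4)2SO4·6H2O = 8.374 / 10.60 × 100 = 79.00 %

79.00 %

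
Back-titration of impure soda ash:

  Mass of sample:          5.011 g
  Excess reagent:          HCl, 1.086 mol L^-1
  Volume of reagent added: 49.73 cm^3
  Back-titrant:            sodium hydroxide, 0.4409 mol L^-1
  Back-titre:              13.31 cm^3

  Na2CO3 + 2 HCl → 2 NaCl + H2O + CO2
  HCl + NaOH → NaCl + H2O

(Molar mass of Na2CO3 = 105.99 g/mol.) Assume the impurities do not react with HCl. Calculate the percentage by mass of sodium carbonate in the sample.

n(HCl) added = 0.04973 × 1.086 = 0.05401 mol
n(NaOH) used in back-titration = 0.01331 × 0.4409 = 5.868 × 10^-3 mol
n(HCl) left over = 5.868 × 10^-3 mol (1:1 ratio)
n(HCl) consumed by analyte = 0.05401 − 5.868 × 10^-3 = 0.04814 mol
From the 1:2 ratio, n(Na2CO3) = 1/2 × 0.04814 = 0.02407 mol
mass of Na2CO3 = 0.02407 × 105.99 = 2.551 g
% Na2CO3 = 2.551 / 5.011 × 100 = 50.91 %

50.91 %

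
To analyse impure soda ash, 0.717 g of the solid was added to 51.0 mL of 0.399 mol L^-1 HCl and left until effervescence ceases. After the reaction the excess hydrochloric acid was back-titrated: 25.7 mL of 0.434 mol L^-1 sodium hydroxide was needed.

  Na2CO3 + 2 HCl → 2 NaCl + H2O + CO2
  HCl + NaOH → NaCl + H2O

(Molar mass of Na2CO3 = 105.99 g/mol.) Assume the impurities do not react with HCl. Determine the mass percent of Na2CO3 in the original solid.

n(HCl) added = 0.0510 × 0.399 = 0.0203 mol
n(NaOH) used in back-titration = 0.0257 × 0.434 = 0.0112 mol
n(HCl) left over = 0.0112 mol (1:1 ratio)
n(HCl) consumed by analyte = 0.0203 − 0.0112 = 9.20 × 10^-3 mol
From the 1:2 ratio, n(Na2CO3) = 1/2 × 9.20 × 10^-3 = 4.60 × 10^-3 mol
mass of Na2CO3 = 4.60 × 10^-3 × 105.99 = 0.487 g
% Na2CO3 = 0.487 / 0.717 × 100 = 68.0 %

68.0 %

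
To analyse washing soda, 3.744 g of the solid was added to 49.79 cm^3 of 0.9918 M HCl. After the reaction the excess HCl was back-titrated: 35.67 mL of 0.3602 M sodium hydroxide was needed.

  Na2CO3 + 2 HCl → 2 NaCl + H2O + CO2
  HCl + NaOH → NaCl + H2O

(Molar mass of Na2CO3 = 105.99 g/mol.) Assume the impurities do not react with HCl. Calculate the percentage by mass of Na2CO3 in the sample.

n(HCl) added = 0.04979 × 0.9918 = 0.04938 mol
n(NaOH) used in back-titration = 0.03567 × 0.3602 = 0.01285 mol
n(HCl) left over = 0.01285 mol (1:1 ratio)
n(HCl) consumed by analyte = 0.04938 − 0.01285 = 0.03653 mol
From the 1:2 ratio, n(Na2CO3) = 1/2 × 0.03653 = 0.01827 mol
mass of Na2CO3 = 0.01827 × 105.99 = 1.936 g
% Na2CO3 = 1.936 / 3.744 × 100 = 51.71 %

51.71 %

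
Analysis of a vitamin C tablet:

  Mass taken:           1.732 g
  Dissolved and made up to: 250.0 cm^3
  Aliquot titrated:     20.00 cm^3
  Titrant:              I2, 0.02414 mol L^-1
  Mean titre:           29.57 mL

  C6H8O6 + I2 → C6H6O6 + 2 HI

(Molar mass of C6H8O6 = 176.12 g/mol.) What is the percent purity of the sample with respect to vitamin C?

n(I2) per titration = 0.02957 × 0.02414 = 7.138 × 10^-4 mol
n(C6H8O6) in each aliquot = 7.138 × 10^-4 mol (1:1 ratio)
n(C6H8O6) in the whole flask = 7.138 × 10^-4 × 250.0/20.00 = 8.923 × 10^-3 mol
mass of C6H8O6 = 8.923 × 10^-3 × 176.12 = 1.571 g
% C6H8O6 = 1.571 / 1.732 × 100 = 90.73 %

90.73 %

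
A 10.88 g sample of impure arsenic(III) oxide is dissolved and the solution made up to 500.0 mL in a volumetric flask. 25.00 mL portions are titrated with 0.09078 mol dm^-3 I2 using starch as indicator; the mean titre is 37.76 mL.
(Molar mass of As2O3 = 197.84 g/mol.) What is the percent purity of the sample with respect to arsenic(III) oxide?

62.33 %

As2O3 + 2 I2 + 2 H2O → As2O5 + 4 HI
n(I2) per titration = 0.03776 × 0.09078 = 3.428 × 10^-3 mol
From the 1:2 ratio, n(As2O3) in each aliquot = 1/2 × 3.428 × 10^-3 = 1.714 × 10^-3 mol
n(As2O3) in the whole flask = 1.714 × 10^-3 × 500.0/25.00 = 0.03428 mol
mass of As2O3 = 0.03428 × 197.84 = 6.782 g
% As2O3 = 6.782 / 10.88 × 100 = 62.33 %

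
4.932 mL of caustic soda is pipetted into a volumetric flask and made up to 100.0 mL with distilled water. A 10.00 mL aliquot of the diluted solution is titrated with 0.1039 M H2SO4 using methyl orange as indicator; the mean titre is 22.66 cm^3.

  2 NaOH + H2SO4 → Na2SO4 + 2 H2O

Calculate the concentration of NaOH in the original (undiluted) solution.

9.547 M

n(H2SO4) = 0.02266 × 0.1039 = 2.354 × 10^-3 mol
From the 2:1 ratio, n(NaOH) in the aliquot = 2/1 × 2.354 × 10^-3 = 4.709 × 10^-3 mol
[NaOH]_dilute = 4.709 × 10^-3 / 0.01000 = 0.4709 mol/L
Dilution factor = 100.0 / 4.932 = 20.28
[NaOH]_stock = 0.4709 × 20.28 = 9.547 mol/L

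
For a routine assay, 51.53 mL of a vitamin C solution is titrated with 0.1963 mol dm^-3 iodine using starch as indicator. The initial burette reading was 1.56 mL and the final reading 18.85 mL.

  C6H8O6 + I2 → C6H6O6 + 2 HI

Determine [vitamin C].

n(I2) = 0.01729 L × 0.1963 mol/L = 3.394 × 10^-3 mol
n(C6H8O6) = 3.394 × 10^-3 mol (1:1 mole ratio)
[C6H8O6] = 3.394 × 10^-3 mol / 0.05153 L = 0.06587 mol/L

0.06587 mol/L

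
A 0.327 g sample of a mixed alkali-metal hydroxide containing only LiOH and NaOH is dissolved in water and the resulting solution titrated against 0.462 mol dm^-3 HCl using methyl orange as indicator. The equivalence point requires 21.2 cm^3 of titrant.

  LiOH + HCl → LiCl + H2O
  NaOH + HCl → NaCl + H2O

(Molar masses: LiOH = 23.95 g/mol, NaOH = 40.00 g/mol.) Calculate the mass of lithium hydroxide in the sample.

n(HCl) = 0.0212 × 0.462 = 9.79 × 10^-3 mol
Let x = n(LiOH), y = n(NaOH).
Titrant: 1x + 1y = 9.79 × 10^-3;  mass: 23.95x + 40.00y = 0.327
Solving, x = 4.04 × 10^-3 mol, y = 5.76 × 10^-3 mol
mass of LiOH = 4.04 × 10^-3 × 23.95 = 0.0967 g

0.0967 g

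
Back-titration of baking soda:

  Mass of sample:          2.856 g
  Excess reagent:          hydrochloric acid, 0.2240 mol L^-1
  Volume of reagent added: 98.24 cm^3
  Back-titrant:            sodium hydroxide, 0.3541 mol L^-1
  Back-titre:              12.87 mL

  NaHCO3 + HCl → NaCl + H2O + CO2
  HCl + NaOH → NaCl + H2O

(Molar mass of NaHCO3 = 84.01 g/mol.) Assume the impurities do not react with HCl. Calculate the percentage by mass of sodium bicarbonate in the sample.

51.33 %

n(HCl) added = 0.09824 × 0.2240 = 0.02201 mol
n(NaOH) used in back-titration = 0.01287 × 0.3541 = 4.557 × 10^-3 mol
n(HCl) left over = 4.557 × 10^-3 mol (1:1 ratio)
n(HCl) consumed by analyte = 0.02201 − 4.557 × 10^-3 = 0.01745 mol
n(NaHCO3) = 0.01745 mol (1:1 ratio)
mass of NaHCO3 = 0.01745 × 84.01 = 1.466 g
% NaHCO3 = 1.466 / 2.856 × 100 = 51.33 %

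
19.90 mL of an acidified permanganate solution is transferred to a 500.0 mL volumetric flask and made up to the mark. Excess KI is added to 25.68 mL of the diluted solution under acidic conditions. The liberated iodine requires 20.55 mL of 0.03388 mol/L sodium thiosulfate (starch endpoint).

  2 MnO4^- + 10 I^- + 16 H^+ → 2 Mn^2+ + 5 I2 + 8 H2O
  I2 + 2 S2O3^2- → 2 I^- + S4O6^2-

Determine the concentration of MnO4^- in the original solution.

0.1362 mol/L

n(S2O3^2-) = 0.02055 × 0.03388 = 6.962 × 10^-4 mol
n(I2) = n(S2O3^2-)/2 = 3.481 × 10^-4 mol
From the 2:5 ratio, n(MnO4^-) in the aliquot = 2/5 × 3.481 × 10^-4 = 1.392 × 10^-4 mol
[MnO4^-]_dilute = 1.392 × 10^-4 / 0.02568 = 0.005422 mol/L
[MnO4^-]_original = 0.005422 × 500.0/19.90 = 0.1362 mol/L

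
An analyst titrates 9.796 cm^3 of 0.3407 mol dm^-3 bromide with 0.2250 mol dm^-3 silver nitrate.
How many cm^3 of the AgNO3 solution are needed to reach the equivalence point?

Ag^+ + Br^- → AgBr(s)
n(Br-) = 0.009796 L × 0.3407 mol/L = 3.337 × 10^-3 mol
n(AgNO3) = 3.337 × 10^-3 mol (1:1 stoichiometry)
V(AgNO3) = 3.337 × 10^-3 mol / 0.2250 mol/L = 0.01483 L = 14.83 mL

14.83 mL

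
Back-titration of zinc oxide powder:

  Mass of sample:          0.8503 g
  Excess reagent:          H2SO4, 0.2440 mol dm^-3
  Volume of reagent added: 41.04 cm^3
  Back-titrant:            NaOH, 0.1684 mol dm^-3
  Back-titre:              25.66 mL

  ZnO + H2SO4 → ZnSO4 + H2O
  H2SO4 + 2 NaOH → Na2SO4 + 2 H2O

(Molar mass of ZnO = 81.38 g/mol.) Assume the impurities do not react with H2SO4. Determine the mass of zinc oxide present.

0.6391 g

n(H2SO4) added = 0.04104 × 0.2440 = 0.01001 mol
n(NaOH) used in back-titration = 0.02566 × 0.1684 = 4.321 × 10^-3 mol
From the 1:2 ratio, n(H2SO4) left over = 1/2 × 4.321 × 10^-3 = 2.161 × 10^-3 mol
n(H2SO4) consumed by analyte = 0.01001 − 2.161 × 10^-3 = 7.853 × 10^-3 mol
n(ZnO) = 7.853 × 10^-3 mol (1:1 ratio)
mass of ZnO = 7.853 × 10^-3 × 81.38 = 0.6391 g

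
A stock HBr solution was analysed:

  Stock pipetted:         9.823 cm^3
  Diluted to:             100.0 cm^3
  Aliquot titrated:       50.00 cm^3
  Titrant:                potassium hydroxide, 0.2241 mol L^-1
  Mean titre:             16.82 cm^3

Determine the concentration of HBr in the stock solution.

0.7675 mol/L

HBr + KOH → KBr + H2O
n(KOH) = 0.01682 × 0.2241 = 3.769 × 10^-3 mol
n(HBr) in the aliquot = 3.769 × 10^-3 mol (1:1 ratio)
[HBr]_dilute = 3.769 × 10^-3 / 0.05000 = 0.07539 mol/L
Dilution factor = 100.0 / 9.823 = 10.18
[HBr]_stock = 0.07539 × 10.18 = 0.7675 mol/L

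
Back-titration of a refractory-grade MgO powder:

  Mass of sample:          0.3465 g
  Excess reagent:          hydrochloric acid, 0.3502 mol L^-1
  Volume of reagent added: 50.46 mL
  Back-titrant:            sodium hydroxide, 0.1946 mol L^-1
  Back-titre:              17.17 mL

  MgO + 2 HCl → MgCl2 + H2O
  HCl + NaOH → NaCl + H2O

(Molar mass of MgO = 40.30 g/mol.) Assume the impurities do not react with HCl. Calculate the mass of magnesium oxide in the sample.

n(HCl) added = 0.05046 × 0.3502 = 0.01767 mol
n(NaOH) used in back-titration = 0.01717 × 0.1946 = 3.341 × 10^-3 mol
n(HCl) left over = 3.341 × 10^-3 mol (1:1 ratio)
n(HCl) consumed by analyte = 0.01767 − 3.341 × 10^-3 = 0.01433 mol
From the 1:2 ratio, n(MgO) = 1/2 × 0.01433 = 7.165 × 10^-3 mol
mass of MgO = 7.165 × 10^-3 × 40.30 = 0.2887 g

0.2887 g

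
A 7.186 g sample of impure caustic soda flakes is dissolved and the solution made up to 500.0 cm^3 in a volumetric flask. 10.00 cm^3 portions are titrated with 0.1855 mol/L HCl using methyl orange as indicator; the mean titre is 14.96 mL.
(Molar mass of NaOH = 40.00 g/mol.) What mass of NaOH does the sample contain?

NaOH + HCl → NaCl + H2O
n(HCl) per titration = 0.01496 × 0.1855 = 2.775 × 10^-3 mol
n(NaOH) in each aliquot = 2.775 × 10^-3 mol (1:1 ratio)
n(NaOH) in the whole flask = 2.775 × 10^-3 × 500.0/10.00 = 0.1388 mol
mass of NaOH = 0.1388 × 40.00 = 5.550 g

5.550 g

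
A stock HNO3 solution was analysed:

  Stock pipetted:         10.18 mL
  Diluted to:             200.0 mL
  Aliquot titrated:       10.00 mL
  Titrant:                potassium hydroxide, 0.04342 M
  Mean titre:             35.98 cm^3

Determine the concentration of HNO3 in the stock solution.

HNO3 + KOH → KNO3 + H2O
n(KOH) = 0.03598 × 0.04342 = 1.562 × 10^-3 mol
n(HNO3) in the aliquot = 1.562 × 10^-3 mol (1:1 ratio)
[HNO3]_dilute = 1.562 × 10^-3 / 0.01000 = 0.1562 mol/L
Dilution factor = 200.0 / 10.18 = 19.65
[HNO3]_stock = 0.1562 × 19.65 = 3.069 mol/L

3.069 M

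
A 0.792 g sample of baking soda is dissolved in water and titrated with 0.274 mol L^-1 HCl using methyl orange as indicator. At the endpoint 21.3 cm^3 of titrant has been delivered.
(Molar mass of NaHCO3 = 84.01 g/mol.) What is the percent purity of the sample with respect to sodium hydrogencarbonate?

61.9 %

NaHCO3 + HCl → NaCl + H2O + CO2
n(HCl) = 0.0213 L × 0.274 mol/L = 5.84 × 10^-3 mol
n(NaHCO3) = 5.84 × 10^-3 mol (1:1 ratio)
mass of NaHCO3 = 5.84 × 10^-3 × 84.01 g/mol = 0.490 g
% NaHCO3 = 0.490 / 0.792 × 100 = 61.9 %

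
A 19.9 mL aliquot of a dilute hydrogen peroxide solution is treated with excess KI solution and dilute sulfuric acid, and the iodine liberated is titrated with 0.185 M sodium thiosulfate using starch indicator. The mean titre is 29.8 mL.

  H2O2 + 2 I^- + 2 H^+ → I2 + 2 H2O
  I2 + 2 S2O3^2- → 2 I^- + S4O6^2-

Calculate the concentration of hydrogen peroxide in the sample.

n(S2O3^2-) = 0.0298 × 0.185 = 5.51 × 10^-3 mol
n(I2) = n(S2O3^2-)/2 = 2.76 × 10^-3 mol
n(H2O2) in the aliquot = 2.76 × 10^-3 mol (1:1 ratio)
[H2O2] = 2.76 × 10^-3 / 0.0199 = 0.139 mol/L

0.139 M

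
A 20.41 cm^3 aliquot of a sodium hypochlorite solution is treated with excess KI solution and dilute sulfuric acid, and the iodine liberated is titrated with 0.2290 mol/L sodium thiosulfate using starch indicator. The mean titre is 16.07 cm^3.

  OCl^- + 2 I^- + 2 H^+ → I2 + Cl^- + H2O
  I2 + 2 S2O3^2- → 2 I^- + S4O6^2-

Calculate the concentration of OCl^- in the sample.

n(S2O3^2-) = 0.01607 × 0.2290 = 3.680 × 10^-3 mol
n(I2) = n(S2O3^2-)/2 = 1.840 × 10^-3 mol
n(OCl^-) in the aliquot = 1.840 × 10^-3 mol (1:1 ratio)
[OCl^-] = 1.840 × 10^-3 / 0.02041 = 0.09015 mol/L

0.09015 mol/L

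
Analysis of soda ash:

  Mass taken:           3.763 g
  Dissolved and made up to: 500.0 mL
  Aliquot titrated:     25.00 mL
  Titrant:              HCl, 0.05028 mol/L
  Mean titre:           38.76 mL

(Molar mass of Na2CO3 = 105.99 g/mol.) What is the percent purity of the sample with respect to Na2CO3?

Na2CO3 + 2 HCl → 2 NaCl + H2O + CO2
n(HCl) per titration = 0.03876 × 0.05028 = 1.949 × 10^-3 mol
From the 1:2 ratio, n(Na2CO3) in each aliquot = 1/2 × 1.949 × 10^-3 = 9.744 × 10^-4 mol
n(Na2CO3) in the whole flask = 9.744 × 10^-4 × 500.0/25.00 = 0.01949 mol
mass of Na2CO3 = 0.01949 × 105.99 = 2.066 g
% Na2CO3 = 2.066 / 3.763 × 100 = 54.89 %

54.89 %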